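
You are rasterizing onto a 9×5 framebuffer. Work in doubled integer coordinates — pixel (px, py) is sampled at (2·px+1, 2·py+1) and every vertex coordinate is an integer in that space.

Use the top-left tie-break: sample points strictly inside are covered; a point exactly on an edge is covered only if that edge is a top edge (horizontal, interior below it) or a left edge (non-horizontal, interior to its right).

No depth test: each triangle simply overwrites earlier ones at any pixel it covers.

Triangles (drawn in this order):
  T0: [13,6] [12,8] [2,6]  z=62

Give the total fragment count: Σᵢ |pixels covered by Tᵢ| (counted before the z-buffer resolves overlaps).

T0:
  2·area = 22
  edge (13, 6)→(12, 8): d=(-1,2) right/bottom  bias=-1
  edge (12, 8)→(2, 6): d=(-10,-2) top-left  bias=+0
  edge (2, 6)→(13, 6): d=(11,0) top-left  bias=+0
    (3,3)@(7, 7): e=[11,0,11] → #  [on edge]
    (4,3)@(9, 7): e=[7,4,11] → #
    (5,3)@(11, 7): e=[3,8,11] → #
    (6,3)@(13, 7): e=[-1,12,11] → ·
    (3,4)@(7, 9): e=[9,-20,33] → ·
    (4,4)@(9, 9): e=[5,-16,33] → ·
    (5,4)@(11, 9): e=[1,-12,33] → ·
    (8,4)@(17, 9): e=[-11,0,33] → ·  [on edge]
  covered (3 px):
    · · · · · · · · ·
    · · · · · · · · ·
    · · · · · · · · ·
    · · · # # # · · ·
    · · · · · · · · ·

Answer: 3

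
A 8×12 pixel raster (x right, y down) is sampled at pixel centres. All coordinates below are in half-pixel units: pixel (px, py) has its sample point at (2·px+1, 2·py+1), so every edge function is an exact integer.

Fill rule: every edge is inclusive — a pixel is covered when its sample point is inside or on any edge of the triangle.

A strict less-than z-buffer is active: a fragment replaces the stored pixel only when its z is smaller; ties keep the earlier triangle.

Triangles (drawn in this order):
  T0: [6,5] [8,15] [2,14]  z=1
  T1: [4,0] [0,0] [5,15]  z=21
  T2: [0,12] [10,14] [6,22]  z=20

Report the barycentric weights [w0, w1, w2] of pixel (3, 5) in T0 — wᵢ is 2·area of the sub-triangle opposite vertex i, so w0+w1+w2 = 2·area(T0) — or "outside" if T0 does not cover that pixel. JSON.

T0:
  2·area = 58
  edge (6, 5)→(8, 15): d=(2,10) inclusive
  edge (8, 15)→(2, 14): d=(-6,-1) inclusive
  edge (2, 14)→(6, 5): d=(4,-9) inclusive
    (2,4)@(5, 9): e=[18,33,7] → X
    (3,4)@(7, 9): e=[-2,35,25] → .
    (2,5)@(5, 11): e=[22,21,15] → X
    (3,5)@(7, 11): e=[2,23,33] → X
    (4,5)@(9, 11): e=[-18,25,51] → .
    (1,6)@(3, 13): e=[46,7,5] → X
    (4,6)@(9, 13): e=[-14,13,59] → .
    (1,7)@(3, 15): e=[50,-5,13] → .
    (2,7)@(5, 15): e=[30,-3,31] → .
    (3,7)@(7, 15): e=[10,-1,49] → .
  covered (6 px):
    . . . . . . . .
    . . . . . . . .
    . . . . . . . .
    . . . . . . . .
    . . X . . . . .
    . . X X . . . .
    . X X X . . . .
    . . . . . . . .
    . . . . . . . .
    . . . . . . . .
    . . . . . . . .
    . . . . . . . .
T1:
  2·area = 60  (B↔C swapped to make it positive)
  edge (4, 0)→(5, 15): d=(1,15) inclusive
  edge (5, 15)→(0, 0): d=(-5,-15) inclusive
  edge (0, 0)→(4, 0): d=(4,0) inclusive
    (0,0)@(1, 1): e=[46,10,4] → X
    (1,0)@(3, 1): e=[16,40,4] → X
    (2,0)@(5, 1): e=[-14,70,4] → .
    (0,1)@(1, 3): e=[48,0,12] → X  [on edge]
    (2,1)@(5, 3): e=[-12,60,12] → .
    (0,2)@(1, 5): e=[50,-10,20] → .
    (1,2)@(3, 5): e=[20,20,20] → X
    (2,2)@(5, 5): e=[-10,50,20] → .
    (1,3)@(3, 7): e=[22,10,28] → X
    (2,3)@(5, 7): e=[-8,40,28] → .
    (1,4)@(3, 9): e=[24,0,36] → X  [on edge]
    (2,4)@(5, 9): e=[-6,30,36] → .
    (2,7)@(5, 15): e=[0,0,60] → X  [on edge]
    (3,10)@(7, 21): e=[-24,0,84] → .  [on edge]
  covered (8 px):
    X X . . . . . .
    X X . . . . . .
    . X . . . . . .
    . X . . . . . .
    . X . . . . . .
    . . . . . . . .
    . . . . . . . .
    . . X . . . . .
    . . . . . . . .
    . . . . . . . .
    . . . . . . . .
    . . . . . . . .
T2:
  2·area = 88
  edge (0, 12)→(10, 14): d=(10,2) inclusive
  edge (10, 14)→(6, 22): d=(-4,8) inclusive
  edge (6, 22)→(0, 12): d=(-6,-10) inclusive
    (0,6)@(1, 13): e=[8,76,4] → X
    (1,6)@(3, 13): e=[4,60,24] → X
    (2,6)@(5, 13): e=[0,44,44] → X  [on edge]
    (3,6)@(7, 13): e=[-4,28,64] → .
    (0,7)@(1, 15): e=[28,68,-8] → .
    (1,7)@(3, 15): e=[24,52,12] → X
    (3,7)@(7, 15): e=[16,20,52] → X
    (4,7)@(9, 15): e=[12,4,72] → X
    (5,7)@(11, 15): e=[8,-12,92] → .
    (7,7)@(15, 15): e=[0,-44,132] → .  [on edge]
    (1,8)@(3, 17): e=[44,44,0] → X  [on edge]
    (4,8)@(9, 17): e=[32,-4,60] → .
  covered (12 px):
    . . . . . . . .
    . . . . . . . .
    . . . . . . . .
    . . . . . . . .
    . . . . . . . .
    . . . . . . . .
    X X X . . . . .
    . X X X X . . .
    . X X X . . . .
    . . X X . . . .
    . . . . . . . .
    . . . . . . . .

Answer: [23,33,2]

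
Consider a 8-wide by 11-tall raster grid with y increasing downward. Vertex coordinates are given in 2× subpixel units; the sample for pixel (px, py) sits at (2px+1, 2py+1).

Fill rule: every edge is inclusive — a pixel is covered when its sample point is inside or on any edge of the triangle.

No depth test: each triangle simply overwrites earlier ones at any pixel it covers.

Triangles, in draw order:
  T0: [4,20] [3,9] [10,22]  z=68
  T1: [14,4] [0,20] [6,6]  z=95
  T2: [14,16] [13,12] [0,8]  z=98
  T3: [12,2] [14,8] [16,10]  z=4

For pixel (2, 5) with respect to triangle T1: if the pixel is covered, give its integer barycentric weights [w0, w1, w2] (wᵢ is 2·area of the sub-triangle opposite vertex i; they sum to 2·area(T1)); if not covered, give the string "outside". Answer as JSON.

T0:
  2·area = 64
  edge (4, 20)→(3, 9): d=(-1,-11) inclusive
  edge (3, 9)→(10, 22): d=(7,13) inclusive
  edge (10, 22)→(4, 20): d=(-6,-2) inclusive
    (1,4)@(3, 9): e=[0,0,64] → #  [on edge]
    (2,4)@(5, 9): e=[22,-26,68] → ·
    (1,5)@(3, 11): e=[-2,14,52] → ·
    (2,6)@(5, 13): e=[18,2,44] → #
    (3,6)@(7, 13): e=[40,-24,48] → ·
    (2,7)@(5, 15): e=[16,16,32] → #
    (3,7)@(7, 15): e=[38,-10,36] → ·
    (2,8)@(5, 17): e=[14,30,20] → #
    (3,8)@(7, 17): e=[36,4,24] → #
    (4,8)@(9, 17): e=[58,-22,28] → ·
    (0,9)@(1, 19): e=[-32,96,0] → ·  [on edge]
    (2,9)@(5, 19): e=[12,44,8] → #
    (3,10)@(7, 21): e=[32,32,0] → #  [on edge]
  covered (9 px):
    · · · · · · · ·
    · · · · · · · ·
    · · · · · · · ·
    · · · · · · · ·
    · # · · · · · ·
    · · · · · · · ·
    · · # · · · · ·
    · · # · · · · ·
    · · # # · · · ·
    · · # # · · · ·
    · · · # # · · ·
T1:
  2·area = 100
  edge (14, 4)→(0, 20): d=(-14,16) inclusive
  edge (0, 20)→(6, 6): d=(6,-14) inclusive
  edge (6, 6)→(14, 4): d=(8,-2) inclusive
    (5,2)@(11, 5): e=[34,64,2] → #
    (6,2)@(13, 5): e=[2,92,6] → #
    (7,2)@(15, 5): e=[-30,120,10] → ·
    (3,3)@(7, 7): e=[70,20,10] → #
    (4,3)@(9, 7): e=[38,48,14] → #
    (6,3)@(13, 7): e=[-26,104,22] → ·
    (2,4)@(5, 9): e=[74,4,22] → #
    (5,4)@(11, 9): e=[-22,88,34] → ·
    (2,5)@(5, 11): e=[46,16,38] → #
    (4,5)@(9, 11): e=[-18,72,46] → ·
    (1,6)@(3, 13): e=[50,0,50] → #  [on edge]
    (3,6)@(7, 13): e=[-14,56,58] → ·
  covered (13 px):
    · · · · · · · ·
    · · · · · · · ·
    · · · · · # # ·
    · · · # # # · ·
    · · # # # · · ·
    · · # # · · · ·
    · # # · · · · ·
    · # · · · · · ·
    · · · · · · · ·
    · · · · · · · ·
    · · · · · · · ·
T2:
  2·area = 48  (B↔C swapped to make it positive)
  edge (14, 16)→(0, 8): d=(-14,-8) inclusive
  edge (0, 8)→(13, 12): d=(13,4) inclusive
  edge (13, 12)→(14, 16): d=(1,4) inclusive
    (1,4)@(3, 9): e=[10,1,37] → #
    (2,4)@(5, 9): e=[26,-7,29] → ·
    (1,5)@(3, 11): e=[-18,27,39] → ·
    (3,5)@(7, 11): e=[14,11,23] → #
    (4,5)@(9, 11): e=[30,3,15] → #
    (5,5)@(11, 11): e=[46,-5,7] → ·
    (3,6)@(7, 13): e=[-14,37,25] → ·
    (4,6)@(9, 13): e=[2,29,17] → #
    (5,6)@(11, 13): e=[18,21,9] → #
    (6,6)@(13, 13): e=[34,13,1] → #
    (7,6)@(15, 13): e=[50,5,-7] → ·
    (4,7)@(9, 15): e=[-26,55,19] → ·
  covered (7 px):
    · · · · · · · ·
    · · · · · · · ·
    · · · · · · · ·
    · · · · · · · ·
    · # · · · · · ·
    · · · # # · · ·
    · · · · # # # ·
    · · · · · · # ·
    · · · · · · · ·
    · · · · · · · ·
    · · · · · · · ·
T3:
  2·area = 8  (B↔C swapped to make it positive)
  edge (12, 2)→(16, 10): d=(4,8) inclusive
  edge (16, 10)→(14, 8): d=(-2,-2) inclusive
  edge (14, 8)→(12, 2): d=(-2,-6) inclusive
    (3,0)@(7, 1): e=[36,0,-28] → ·  [on edge]
    (4,1)@(9, 3): e=[28,0,-20] → ·  [on edge]
    (5,2)@(11, 5): e=[20,0,-12] → ·  [on edge]
    (6,2)@(13, 5): e=[4,4,0] → #  [on edge]
    (7,2)@(15, 5): e=[-12,8,12] → ·
    (6,3)@(13, 7): e=[12,0,-4] → ·  [on edge]
    (7,4)@(15, 9): e=[4,0,4] → #  [on edge]
    (7,5)@(15, 11): e=[12,-4,0] → ·  [on edge]
  covered (2 px):
    · · · · · · · ·
    · · · · · · · ·
    · · · · · · # ·
    · · · · · · · ·
    · · · · · · · #
    · · · · · · · ·
    · · · · · · · ·
    · · · · · · · ·
    · · · · · · · ·
    · · · · · · · ·
    · · · · · · · ·

Result: [16,38,46]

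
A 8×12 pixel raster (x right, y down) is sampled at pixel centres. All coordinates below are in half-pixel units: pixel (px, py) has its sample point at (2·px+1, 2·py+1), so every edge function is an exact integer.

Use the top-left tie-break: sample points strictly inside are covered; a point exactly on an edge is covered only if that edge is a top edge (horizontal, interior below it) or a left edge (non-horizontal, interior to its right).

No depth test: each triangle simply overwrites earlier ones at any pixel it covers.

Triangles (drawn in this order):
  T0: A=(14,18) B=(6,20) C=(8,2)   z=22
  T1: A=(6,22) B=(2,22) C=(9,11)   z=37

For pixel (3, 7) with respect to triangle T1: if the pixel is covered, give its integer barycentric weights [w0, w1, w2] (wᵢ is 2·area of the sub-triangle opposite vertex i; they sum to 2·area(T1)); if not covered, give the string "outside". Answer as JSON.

T0:
  2·area = 140
  edge (14, 18)→(6, 20): d=(-8,2) right/bottom  bias=-1
  edge (6, 20)→(8, 2): d=(2,-18) top-left  bias=+0
  edge (8, 2)→(14, 18): d=(6,16) right/bottom  bias=-1
    (4,2)@(9, 5): e=[114,24,2] → #
    (5,2)@(11, 5): e=[110,60,-30] → ·
    (4,3)@(9, 7): e=[98,28,14] → #
    (5,3)@(11, 7): e=[94,64,-18] → ·
    (4,4)@(9, 9): e=[82,32,26] → #
    (5,4)@(11, 9): e=[78,68,-6] → ·
    (3,5)@(7, 11): e=[70,0,70] → #  [on edge]
    (5,5)@(11, 11): e=[62,72,6] → #
    (6,5)@(13, 11): e=[58,108,-26] → ·
    (3,6)@(7, 13): e=[54,4,82] → #
    (6,6)@(13, 13): e=[42,112,-14] → ·
    (3,7)@(7, 15): e=[38,8,94] → #
  covered (18 px):
    · · · · · · · ·
    · · · · · · · ·
    · · · · # · · ·
    · · · · # · · ·
    · · · · # · · ·
    · · · # # # · ·
    · · · # # # · ·
    · · · # # # · ·
    · · · # # # # ·
    · · · # # · · ·
    · · · · · · · ·
    · · · · · · · ·
T1:
  2·area = 44
  edge (6, 22)→(2, 22): d=(-4,0) right/bottom  bias=-1
  edge (2, 22)→(9, 11): d=(7,-11) top-left  bias=+0
  edge (9, 11)→(6, 22): d=(-3,11) right/bottom  bias=-1
    (4,5)@(9, 11): e=[44,0,0] → ·  [on edge]
    (3,7)@(7, 15): e=[28,6,10] → #
    (4,7)@(9, 15): e=[28,28,-12] → ·
    (3,8)@(7, 17): e=[20,20,4] → #
    (4,8)@(9, 17): e=[20,42,-18] → ·
    (2,9)@(5, 19): e=[12,12,20] → #
    (3,9)@(7, 19): e=[12,34,-2] → ·
    (1,10)@(3, 21): e=[4,4,36] → #
    (3,10)@(7, 21): e=[4,48,-8] → ·
    (1,11)@(3, 23): e=[-4,18,30] → ·
    (2,11)@(5, 23): e=[-4,40,8] → ·
  covered (5 px):
    · · · · · · · ·
    · · · · · · · ·
    · · · · · · · ·
    · · · · · · · ·
    · · · · · · · ·
    · · · · · · · ·
    · · · · · · · ·
    · · · # · · · ·
    · · · # · · · ·
    · · # · · · · ·
    · # # · · · · ·
    · · · · · · · ·

Answer: [6,10,28]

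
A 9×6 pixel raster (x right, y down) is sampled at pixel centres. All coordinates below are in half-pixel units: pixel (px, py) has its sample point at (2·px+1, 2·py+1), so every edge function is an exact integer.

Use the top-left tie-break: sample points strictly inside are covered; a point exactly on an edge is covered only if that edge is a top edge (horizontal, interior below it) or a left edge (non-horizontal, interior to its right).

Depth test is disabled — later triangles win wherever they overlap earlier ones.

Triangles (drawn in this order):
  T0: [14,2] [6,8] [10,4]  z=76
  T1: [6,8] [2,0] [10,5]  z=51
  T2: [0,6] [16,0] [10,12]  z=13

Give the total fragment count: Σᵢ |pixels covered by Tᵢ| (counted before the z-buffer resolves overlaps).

T0:
  2·area = 8
  edge (14, 2)→(6, 8): d=(-8,6) right/bottom  bias=-1
  edge (6, 8)→(10, 4): d=(4,-4) top-left  bias=+0
  edge (10, 4)→(14, 2): d=(4,-2) top-left  bias=+0
    (6,0)@(13, 1): e=[14,0,-6] → ·  [on edge]
    (5,1)@(11, 3): e=[10,0,-2] → ·  [on edge]
    (4,2)@(9, 5): e=[6,0,2] → #  [on edge]
    (5,2)@(11, 5): e=[-6,8,6] → ·
    (3,3)@(7, 7): e=[2,0,6] → #  [on edge]
    (4,3)@(9, 7): e=[-10,8,10] → ·
    (2,4)@(5, 9): e=[-2,0,10] → ·  [on edge]
    (3,4)@(7, 9): e=[-14,8,14] → ·
    (1,5)@(3, 11): e=[-6,0,14] → ·  [on edge]
  covered (2 px):
    · · · · · · · · ·
    · · · · · · · · ·
    · · · · # · · · ·
    · · · # · · · · ·
    · · · · · · · · ·
    · · · · · · · · ·
T1:
  2·area = 44
  edge (6, 8)→(2, 0): d=(-4,-8) top-left  bias=+0
  edge (2, 0)→(10, 5): d=(8,5) right/bottom  bias=-1
  edge (10, 5)→(6, 8): d=(-4,3) right/bottom  bias=-1
    (1,0)@(3, 1): e=[4,3,37] → #
    (2,0)@(5, 1): e=[20,-7,31] → ·
    (1,1)@(3, 3): e=[-4,19,29] → ·
    (2,1)@(5, 3): e=[12,9,23] → #
    (3,1)@(7, 3): e=[28,-1,17] → ·
    (2,2)@(5, 5): e=[4,25,15] → #
    (3,2)@(7, 5): e=[20,15,9] → #
    (4,2)@(9, 5): e=[36,5,3] → #
    (5,2)@(11, 5): e=[52,-5,-3] → ·
    (2,3)@(5, 7): e=[-4,41,7] → ·
    (3,3)@(7, 7): e=[12,31,1] → #
    (4,3)@(9, 7): e=[28,21,-5] → ·
  covered (6 px):
    · # · · · · · · ·
    · · # · · · · · ·
    · · # # # · · · ·
    · · · # · · · · ·
    · · · · · · · · ·
    · · · · · · · · ·
T2:
  2·area = 156
  edge (0, 6)→(16, 0): d=(16,-6) top-left  bias=+0
  edge (16, 0)→(10, 12): d=(-6,12) right/bottom  bias=-1
  edge (10, 12)→(0, 6): d=(-10,-6) top-left  bias=+0
    (7,0)@(15, 1): e=[10,6,140] → #
    (8,0)@(17, 1): e=[22,-18,152] → ·
    (4,1)@(9, 3): e=[6,66,84] → #
    (5,1)@(11, 3): e=[18,42,96] → #
    (6,1)@(13, 3): e=[30,18,108] → #
    (7,1)@(15, 3): e=[42,-6,120] → ·
    (1,2)@(3, 5): e=[2,126,28] → #
    (2,2)@(5, 5): e=[14,102,40] → #
    (3,2)@(7, 5): e=[26,78,52] → #
    (7,2)@(15, 5): e=[74,-18,100] → ·
    (1,3)@(3, 7): e=[34,114,8] → #
    (6,3)@(13, 7): e=[94,-6,68] → ·
    (2,4)@(5, 9): e=[78,78,0] → #  [on edge]
  covered (20 px):
    · · · · · · · # ·
    · · · · # # # · ·
    · # # # # # # · ·
    · # # # # # · · ·
    · · # # # # · · ·
    · · · · # · · · ·

Result: 28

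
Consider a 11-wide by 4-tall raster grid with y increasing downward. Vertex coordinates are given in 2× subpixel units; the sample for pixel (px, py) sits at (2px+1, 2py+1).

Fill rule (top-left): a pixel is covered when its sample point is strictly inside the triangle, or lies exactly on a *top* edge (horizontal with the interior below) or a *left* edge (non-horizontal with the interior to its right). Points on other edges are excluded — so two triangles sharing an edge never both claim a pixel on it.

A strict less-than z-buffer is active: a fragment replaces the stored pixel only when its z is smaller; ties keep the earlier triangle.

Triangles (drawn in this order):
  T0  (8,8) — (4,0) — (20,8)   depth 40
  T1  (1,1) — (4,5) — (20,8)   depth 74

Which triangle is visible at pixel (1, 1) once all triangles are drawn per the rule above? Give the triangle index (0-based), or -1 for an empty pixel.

T0:
  2·area = 96
  edge (8, 8)→(4, 0): d=(-4,-8) top-left  bias=+0
  edge (4, 0)→(20, 8): d=(16,8) right/bottom  bias=-1
  edge (20, 8)→(8, 8): d=(-12,0) right/bottom  bias=-1
    (2,0)@(5, 1): e=[4,8,84] → X
    (3,0)@(7, 1): e=[20,-8,84] → .
    (2,1)@(5, 3): e=[-4,40,60] → .
    (3,1)@(7, 3): e=[12,24,60] → X
    (4,1)@(9, 3): e=[28,8,60] → X
    (5,1)@(11, 3): e=[44,-8,60] → .
    (3,2)@(7, 5): e=[4,56,36] → X
    (5,2)@(11, 5): e=[36,24,36] → X
    (6,2)@(13, 5): e=[52,8,36] → X
    (7,2)@(15, 5): e=[68,-8,36] → .
    (3,3)@(7, 7): e=[-4,88,12] → .
    (4,3)@(9, 7): e=[12,72,12] → X
  covered (12 px):
    . . X . . . . . . . .
    . . . X X . . . . . .
    . . . X X X X . . . .
    . . . . X X X X X . .
T1:
  2·area = 55  (B↔C swapped to make it positive)
  edge (1, 1)→(20, 8): d=(19,7) right/bottom  bias=-1
  edge (20, 8)→(4, 5): d=(-16,-3) top-left  bias=+0
  edge (4, 5)→(1, 1): d=(-3,-4) top-left  bias=+0
    (0,0)@(1, 1): e=[0,55,0] → .  [on edge]
    (1,1)@(3, 3): e=[24,29,2] → X
    (2,1)@(5, 3): e=[10,35,10] → X
    (3,1)@(7, 3): e=[-4,41,18] → .
    (1,2)@(3, 5): e=[62,-3,-4] → .
    (2,2)@(5, 5): e=[48,3,4] → X
    (3,2)@(7, 5): e=[34,9,12] → X
    (4,2)@(9, 5): e=[20,15,20] → X
    (5,2)@(11, 5): e=[6,21,28] → X
    (6,2)@(13, 5): e=[-8,27,36] → .
    (2,3)@(5, 7): e=[86,-29,-2] → .
    (3,3)@(7, 7): e=[72,-23,6] → .
  covered (8 px):
    . . . . . . . . . . .
    . X X . . . . . . . .
    . . X X X X . . . . .
    . . . . . . . X X . .

Z-buffer (winner per pixel, '.' = empty):
  . . 0 . . . . . . . .
  . 1 1 0 0 . . . . . .
  . . 1 0 0 0 0 . . . .
  . . . . 0 0 0 0 0 . .

Answer: 1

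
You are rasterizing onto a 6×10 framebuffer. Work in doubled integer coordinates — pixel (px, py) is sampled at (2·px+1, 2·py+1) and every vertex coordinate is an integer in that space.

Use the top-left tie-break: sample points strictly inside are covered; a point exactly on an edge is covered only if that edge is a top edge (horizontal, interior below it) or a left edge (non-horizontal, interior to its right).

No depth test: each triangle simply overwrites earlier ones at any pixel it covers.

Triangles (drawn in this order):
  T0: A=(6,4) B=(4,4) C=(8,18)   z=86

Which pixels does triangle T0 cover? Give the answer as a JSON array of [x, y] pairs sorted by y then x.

T0:
  2·area = 28  (B↔C swapped to make it positive)
  edge (6, 4)→(8, 18): d=(2,14) right/bottom  bias=-1
  edge (8, 18)→(4, 4): d=(-4,-14) top-left  bias=+0
  edge (4, 4)→(6, 4): d=(2,0) top-left  bias=+0
    (2,2)@(5, 5): e=[16,10,2] → X
    (3,2)@(7, 5): e=[-12,38,2] → .
    (2,3)@(5, 7): e=[20,2,6] → X
    (3,3)@(7, 7): e=[-8,30,6] → .
    (2,4)@(5, 9): e=[24,-6,10] → .
    (3,5)@(7, 11): e=[0,14,14] → .  [on edge]
    (3,6)@(7, 13): e=[4,6,18] → X
    (4,6)@(9, 13): e=[-24,34,18] → .
    (3,7)@(7, 15): e=[8,-2,22] → .
  covered (3 px):
    . . . . . .
    . . . . . .
    . . X . . .
    . . X . . .
    . . . . . .
    . . . . . .
    . . . X . .
    . . . . . .
    . . . . . .
    . . . . . .

Result: [[2,2],[2,3],[3,6]]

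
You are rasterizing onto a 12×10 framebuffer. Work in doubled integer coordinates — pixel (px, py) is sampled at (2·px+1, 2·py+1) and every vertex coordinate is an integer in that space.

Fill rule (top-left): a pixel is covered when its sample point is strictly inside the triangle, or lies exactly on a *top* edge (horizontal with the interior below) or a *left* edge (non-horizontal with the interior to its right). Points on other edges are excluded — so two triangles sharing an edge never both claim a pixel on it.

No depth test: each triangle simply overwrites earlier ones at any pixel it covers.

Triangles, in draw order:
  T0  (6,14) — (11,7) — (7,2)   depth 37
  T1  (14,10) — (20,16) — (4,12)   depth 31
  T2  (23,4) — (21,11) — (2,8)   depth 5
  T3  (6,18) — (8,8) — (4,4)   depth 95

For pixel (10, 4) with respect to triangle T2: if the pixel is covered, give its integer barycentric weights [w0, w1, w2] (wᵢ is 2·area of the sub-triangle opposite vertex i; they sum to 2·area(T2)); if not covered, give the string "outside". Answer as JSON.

T0:
  2·area = 53  (B↔C swapped to make it positive)
  edge (6, 14)→(7, 2): d=(1,-12) top-left  bias=+0
  edge (7, 2)→(11, 7): d=(4,5) right/bottom  bias=-1
  edge (11, 7)→(6, 14): d=(-5,7) right/bottom  bias=-1
    (3,1)@(7, 3): e=[1,4,48] → #
    (4,1)@(9, 3): e=[25,-6,34] → ·
    (3,2)@(7, 5): e=[3,12,38] → #
    (4,2)@(9, 5): e=[27,2,24] → #
    (5,2)@(11, 5): e=[51,-8,10] → ·
    (3,3)@(7, 7): e=[5,20,28] → #
    (5,3)@(11, 7): e=[53,0,0] → ·  [on edge]
    (3,4)@(7, 9): e=[7,28,18] → #
    (5,4)@(11, 9): e=[55,8,-10] → ·
    (3,5)@(7, 11): e=[9,36,8] → #
    (4,5)@(9, 11): e=[33,26,-6] → ·
    (3,6)@(7, 13): e=[11,44,-2] → ·
    (9,8)@(19, 17): e=[159,0,-106] → ·  [on edge]
  covered (8 px):
    · · · · · · · · · · · ·
    · · · # · · · · · · · ·
    · · · # # · · · · · · ·
    · · · # # · · · · · · ·
    · · · # # · · · · · · ·
    · · · # · · · · · · · ·
    · · · · · · · · · · · ·
    · · · · · · · · · · · ·
    · · · · · · · · · · · ·
    · · · · · · · · · · · ·
T1:
  2·area = 72
  edge (14, 10)→(20, 16): d=(6,6) right/bottom  bias=-1
  edge (20, 16)→(4, 12): d=(-16,-4) top-left  bias=+0
  edge (4, 12)→(14, 10): d=(10,-2) top-left  bias=+0
    (2,0)@(5, 1): e=[0,180,-108] → ·  [on edge]
    (3,1)@(7, 3): e=[0,156,-84] → ·  [on edge]
    (4,2)@(9, 5): e=[0,132,-60] → ·  [on edge]
    (5,3)@(11, 7): e=[0,108,-36] → ·  [on edge]
    (6,4)@(13, 9): e=[0,84,-12] → ·  [on edge]
    (9,4)@(19, 9): e=[-36,108,0] → ·  [on edge]
    (4,5)@(9, 11): e=[36,36,0] → #  [on edge]
    (5,5)@(11, 11): e=[24,44,4] → #
    (6,5)@(13, 11): e=[12,52,8] → #
    (7,5)@(15, 11): e=[0,60,12] → ·  [on edge]
    (4,6)@(9, 13): e=[48,4,20] → #
    (7,6)@(15, 13): e=[12,28,32] → #
    (8,6)@(17, 13): e=[0,36,36] → ·  [on edge]
    (9,7)@(19, 15): e=[0,12,60] → ·  [on edge]
    (10,8)@(21, 17): e=[0,-12,84] → ·  [on edge]
    (11,9)@(23, 19): e=[0,-36,108] → ·  [on edge]
  covered (8 px):
    · · · · · · · · · · · ·
    · · · · · · · · · · · ·
    · · · · · · · · · · · ·
    · · · · · · · · · · · ·
    · · · · · · · · · · · ·
    · · · · # # # · · · · ·
    · · · · # # # # · · · ·
    · · · · · · · · # · · ·
    · · · · · · · · · · · ·
    · · · · · · · · · · · ·
T2:
  2·area = 139
  edge (23, 4)→(21, 11): d=(-2,7) right/bottom  bias=-1
  edge (21, 11)→(2, 8): d=(-19,-3) top-left  bias=+0
  edge (2, 8)→(23, 4): d=(21,-4) top-left  bias=+0
    (9,2)@(19, 5): e=[26,108,5] → #
    (10,2)@(21, 5): e=[12,114,13] → #
    (11,2)@(23, 5): e=[-2,120,21] → ·
    (4,3)@(9, 7): e=[92,40,7] → #
    (5,3)@(11, 7): e=[78,46,15] → #
    (6,3)@(13, 7): e=[64,52,23] → #
    (7,3)@(15, 7): e=[50,58,31] → #
    (8,3)@(17, 7): e=[36,64,39] → #
    (11,3)@(23, 7): e=[-6,82,63] → ·
    (4,4)@(9, 9): e=[88,2,49] → #
    (11,4)@(23, 9): e=[-10,44,105] → ·
    (4,5)@(9, 11): e=[84,-36,91] → ·
    (10,5)@(21, 11): e=[0,0,139] → ·  [on edge]
  covered (16 px):
    · · · · · · · · · · · ·
    · · · · · · · · · · · ·
    · · · · · · · · · # # ·
    · · · · # # # # # # # ·
    · · · · # # # # # # # ·
    · · · · · · · · · · · ·
    · · · · · · · · · · · ·
    · · · · · · · · · · · ·
    · · · · · · · · · · · ·
    · · · · · · · · · · · ·
T3:
  2·area = 48  (B↔C swapped to make it positive)
  edge (6, 18)→(4, 4): d=(-2,-14) top-left  bias=+0
  edge (4, 4)→(8, 8): d=(4,4) right/bottom  bias=-1
  edge (8, 8)→(6, 18): d=(-2,10) right/bottom  bias=-1
    (0,0)@(1, 1): e=[-36,0,84] → ·  [on edge]
    (1,1)@(3, 3): e=[-12,0,60] → ·  [on edge]
    (4,1)@(9, 3): e=[72,-24,0] → ·  [on edge]
    (2,2)@(5, 5): e=[12,0,36] → ·  [on edge]
    (2,3)@(5, 7): e=[8,8,32] → #
    (3,3)@(7, 7): e=[36,0,12] → ·  [on edge]
    (2,4)@(5, 9): e=[4,16,28] → #
    (3,4)@(7, 9): e=[32,8,8] → #
    (4,4)@(9, 9): e=[60,0,-12] → ·  [on edge]
    (2,5)@(5, 11): e=[0,24,24] → #  [on edge]
    (4,5)@(9, 11): e=[56,8,-16] → ·
    (5,5)@(11, 11): e=[84,0,-36] → ·  [on edge]
    (3,6)@(7, 13): e=[24,24,0] → ·  [on edge]
    (6,6)@(13, 13): e=[108,0,-60] → ·  [on edge]
    (7,7)@(15, 15): e=[132,0,-84] → ·  [on edge]
    (8,8)@(17, 17): e=[156,0,-108] → ·  [on edge]
    (9,9)@(19, 19): e=[180,0,-132] → ·  [on edge]
  covered (5 px):
    · · · · · · · · · · · ·
    · · · · · · · · · · · ·
    · · · · · · · · · · · ·
    · · # · · · · · · · · ·
    · · # # · · · · · · · ·
    · · # # · · · · · · · ·
    · · · · · · · · · · · ·
    · · · · · · · · · · · ·
    · · · · · · · · · · · ·
    · · · · · · · · · · · ·

Final: [38,97,4]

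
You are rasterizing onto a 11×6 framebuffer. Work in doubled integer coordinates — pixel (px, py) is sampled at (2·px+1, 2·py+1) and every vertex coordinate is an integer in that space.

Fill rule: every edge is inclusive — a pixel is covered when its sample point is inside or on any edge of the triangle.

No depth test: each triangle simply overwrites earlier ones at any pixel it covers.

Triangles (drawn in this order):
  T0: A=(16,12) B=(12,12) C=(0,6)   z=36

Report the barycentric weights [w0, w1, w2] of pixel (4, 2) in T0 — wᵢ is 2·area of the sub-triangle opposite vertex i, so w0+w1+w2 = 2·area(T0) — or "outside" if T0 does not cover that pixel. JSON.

T0:
  2·area = 24
  edge (16, 12)→(12, 12): d=(-4,0) inclusive
  edge (12, 12)→(0, 6): d=(-12,-6) inclusive
  edge (0, 6)→(16, 12): d=(16,6) inclusive
    (3,4)@(7, 9): e=[12,6,6] → X
    (4,4)@(9, 9): e=[12,18,-6] → .
    (3,5)@(7, 11): e=[4,-18,38] → .
    (5,5)@(11, 11): e=[4,6,14] → X
    (6,5)@(13, 11): e=[4,18,2] → X
    (7,5)@(15, 11): e=[4,30,-10] → .
  covered (3 px):
    . . . . . . . . . . .
    . . . . . . . . . . .
    . . . . . . . . . . .
    . . . . . . . . . . .
    . . . X . . . . . . .
    . . . . . X X . . . .

Result: "outside"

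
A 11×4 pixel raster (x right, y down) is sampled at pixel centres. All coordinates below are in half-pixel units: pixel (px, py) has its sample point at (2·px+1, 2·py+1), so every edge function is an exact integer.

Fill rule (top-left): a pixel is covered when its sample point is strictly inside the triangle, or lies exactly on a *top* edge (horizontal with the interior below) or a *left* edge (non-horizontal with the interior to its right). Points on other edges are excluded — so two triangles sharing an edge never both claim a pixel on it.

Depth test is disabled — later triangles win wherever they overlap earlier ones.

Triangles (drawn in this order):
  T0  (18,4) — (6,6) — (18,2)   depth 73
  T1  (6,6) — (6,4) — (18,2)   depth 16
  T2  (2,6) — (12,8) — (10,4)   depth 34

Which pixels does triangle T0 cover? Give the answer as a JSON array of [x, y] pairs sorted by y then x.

T0:
  2·area = 24
  edge (18, 4)→(6, 6): d=(-12,2) right/bottom  bias=-1
  edge (6, 6)→(18, 2): d=(12,-4) top-left  bias=+0
  edge (18, 2)→(18, 4): d=(0,2) right/bottom  bias=-1
    (10,0)@(21, 1): e=[30,0,-6] → ·  [on edge]
    (7,1)@(15, 3): e=[18,0,6] → █  [on edge]
    (8,1)@(17, 3): e=[14,8,2] → █
    (9,1)@(19, 3): e=[10,16,-2] → ·
    (4,2)@(9, 5): e=[6,0,18] → █  [on edge]
    (5,2)@(11, 5): e=[2,8,14] → █
    (6,2)@(13, 5): e=[-2,16,10] → ·
    (7,2)@(15, 5): e=[-6,24,6] → ·
    (8,2)@(17, 5): e=[-10,32,2] → ·
    (1,3)@(3, 7): e=[-6,0,30] → ·  [on edge]
    (4,3)@(9, 7): e=[-18,24,18] → ·
    (5,3)@(11, 7): e=[-22,32,14] → ·
  covered (4 px):
    · · · · · · · · · · ·
    · · · · · · · █ █ · ·
    · · · · █ █ · · · · ·
    · · · · · · · · · · ·
T1:
  2·area = 24
  edge (6, 6)→(6, 4): d=(0,-2) top-left  bias=+0
  edge (6, 4)→(18, 2): d=(12,-2) top-left  bias=+0
  edge (18, 2)→(6, 6): d=(-12,4) right/bottom  bias=-1
    (10,0)@(21, 1): e=[30,-6,0] → ·  [on edge]
    (6,1)@(13, 3): e=[14,2,8] → █
    (7,1)@(15, 3): e=[18,6,0] → ·  [on edge]
    (3,2)@(7, 5): e=[2,14,8] → █
    (4,2)@(9, 5): e=[6,18,0] → ·  [on edge]
    (6,2)@(13, 5): e=[14,26,-16] → ·
    (1,3)@(3, 7): e=[-6,30,0] → ·  [on edge]
    (3,3)@(7, 7): e=[2,38,-16] → ·
  covered (2 px):
    · · · · · · · · · · ·
    · · · · · · █ · · · ·
    · · · █ · · · · · · ·
    · · · · · · · · · · ·
T2:
  2·area = 36  (B↔C swapped to make it positive)
  edge (2, 6)→(10, 4): d=(8,-2) top-left  bias=+0
  edge (10, 4)→(12, 8): d=(2,4) right/bottom  bias=-1
  edge (12, 8)→(2, 6): d=(-10,-2) top-left  bias=+0
    (3,2)@(7, 5): e=[2,14,20] → █
    (4,2)@(9, 5): e=[6,6,24] → █
    (5,2)@(11, 5): e=[10,-2,28] → ·
    (3,3)@(7, 7): e=[18,18,0] → █  [on edge]
    (5,3)@(11, 7): e=[26,2,8] → █
    (6,3)@(13, 7): e=[30,-6,12] → ·
  covered (5 px):
    · · · · · · · · · · ·
    · · · · · · · · · · ·
    · · · █ █ · · · · · ·
    · · · █ █ █ · · · · ·

Final: [[7,1],[8,1],[4,2],[5,2]]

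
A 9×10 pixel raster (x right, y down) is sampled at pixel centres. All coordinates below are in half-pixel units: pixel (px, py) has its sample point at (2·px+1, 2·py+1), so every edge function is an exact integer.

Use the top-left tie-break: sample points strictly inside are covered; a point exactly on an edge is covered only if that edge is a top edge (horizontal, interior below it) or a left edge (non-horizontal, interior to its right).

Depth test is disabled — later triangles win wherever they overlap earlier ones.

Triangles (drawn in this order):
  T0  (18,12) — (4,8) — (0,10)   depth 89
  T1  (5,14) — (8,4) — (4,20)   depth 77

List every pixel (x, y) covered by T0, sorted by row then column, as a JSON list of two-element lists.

T0:
  2·area = 44  (B↔C swapped to make it positive)
  edge (18, 12)→(0, 10): d=(-18,-2) top-left  bias=+0
  edge (0, 10)→(4, 8): d=(4,-2) top-left  bias=+0
  edge (4, 8)→(18, 12): d=(14,4) right/bottom  bias=-1
    (1,4)@(3, 9): e=[24,2,18] → X
    (2,4)@(5, 9): e=[28,6,10] → X
    (3,4)@(7, 9): e=[32,10,2] → X
    (4,4)@(9, 9): e=[36,14,-6] → .
    (1,5)@(3, 11): e=[-12,10,46] → .
    (2,5)@(5, 11): e=[-8,14,38] → .
    (3,5)@(7, 11): e=[-4,18,30] → .
    (4,5)@(9, 11): e=[0,22,22] → X  [on edge]
    (5,5)@(11, 11): e=[4,26,14] → X
    (6,5)@(13, 11): e=[8,30,6] → X
    (7,5)@(15, 11): e=[12,34,-2] → .
    (4,6)@(9, 13): e=[-36,30,50] → .
  covered (6 px):
    . . . . . . . . .
    . . . . . . . . .
    . . . . . . . . .
    . . . . . . . . .
    . X X X . . . . .
    . . . . X X X . .
    . . . . . . . . .
    . . . . . . . . .
    . . . . . . . . .
    . . . . . . . . .
T1:
  2·area = 8
  edge (5, 14)→(8, 4): d=(3,-10) top-left  bias=+0
  edge (8, 4)→(4, 20): d=(-4,16) right/bottom  bias=-1
  edge (4, 20)→(5, 14): d=(1,-6) top-left  bias=+0
    (2,7)@(5, 15): e=[3,4,1] → X
    (3,7)@(7, 15): e=[23,-28,13] → .
    (2,8)@(5, 17): e=[9,-4,3] → .
  covered (1 px):
    . . . . . . . . .
    . . . . . . . . .
    . . . . . . . . .
    . . . . . . . . .
    . . . . . . . . .
    . . . . . . . . .
    . . . . . . . . .
    . . X . . . . . .
    . . . . . . . . .
    . . . . . . . . .

Answer: [[1,4],[2,4],[3,4],[4,5],[5,5],[6,5]]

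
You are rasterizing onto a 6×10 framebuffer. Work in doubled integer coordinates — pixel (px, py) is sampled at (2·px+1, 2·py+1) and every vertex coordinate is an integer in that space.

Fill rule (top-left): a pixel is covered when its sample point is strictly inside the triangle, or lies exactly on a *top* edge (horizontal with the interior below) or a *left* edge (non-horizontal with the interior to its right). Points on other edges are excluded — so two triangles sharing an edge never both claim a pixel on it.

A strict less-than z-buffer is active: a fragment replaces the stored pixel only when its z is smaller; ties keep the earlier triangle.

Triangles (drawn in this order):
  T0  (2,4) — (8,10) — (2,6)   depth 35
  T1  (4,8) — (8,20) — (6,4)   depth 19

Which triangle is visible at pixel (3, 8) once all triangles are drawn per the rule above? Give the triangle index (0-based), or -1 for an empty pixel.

T0:
  2·area = 12
  edge (2, 4)→(8, 10): d=(6,6) right/bottom  bias=-1
  edge (8, 10)→(2, 6): d=(-6,-4) top-left  bias=+0
  edge (2, 6)→(2, 4): d=(0,-2) top-left  bias=+0
    (0,1)@(1, 3): e=[0,14,-2] → .  [on edge]
    (1,2)@(3, 5): e=[0,10,2] → .  [on edge]
    (2,3)@(5, 7): e=[0,6,6] → .  [on edge]
    (3,4)@(7, 9): e=[0,2,10] → .  [on edge]
    (4,5)@(9, 11): e=[0,-2,14] → .  [on edge]
    (5,6)@(11, 13): e=[0,-6,18] → .  [on edge]
  covered (0 px):
    . . . . . .
    . . . . . .
    . . . . . .
    . . . . . .
    . . . . . .
    . . . . . .
    . . . . . .
    . . . . . .
    . . . . . .
    . . . . . .
T1:
  2·area = 40  (B↔C swapped to make it positive)
  edge (4, 8)→(6, 4): d=(2,-4) top-left  bias=+0
  edge (6, 4)→(8, 20): d=(2,16) right/bottom  bias=-1
  edge (8, 20)→(4, 8): d=(-4,-12) top-left  bias=+0
    (1,2)@(3, 5): e=[-10,50,0] → .  [on edge]
    (2,3)@(5, 7): e=[2,22,16] → X
    (3,3)@(7, 7): e=[10,-10,40] → .
    (2,4)@(5, 9): e=[6,26,8] → X
    (3,4)@(7, 9): e=[14,-6,32] → .
    (2,5)@(5, 11): e=[10,30,0] → X  [on edge]
    (3,5)@(7, 11): e=[18,-2,24] → .
    (2,6)@(5, 13): e=[14,34,-8] → .
    (3,6)@(7, 13): e=[22,2,16] → X
    (4,6)@(9, 13): e=[30,-30,40] → .
    (3,7)@(7, 15): e=[26,6,8] → X
    (4,7)@(9, 15): e=[34,-26,32] → .
    (3,8)@(7, 17): e=[30,10,0] → X  [on edge]
  covered (6 px):
    . . . . . .
    . . . . . .
    . . . . . .
    . . X . . .
    . . X . . .
    . . X . . .
    . . . X . .
    . . . X . .
    . . . X . .
    . . . . . .

Z-buffer (winner per pixel, '.' = empty):
  . . . . . .
  . . . . . .
  . . . . . .
  . . 1 . . .
  . . 1 . . .
  . . 1 . . .
  . . . 1 . .
  . . . 1 . .
  . . . 1 . .
  . . . . . .

Final: 1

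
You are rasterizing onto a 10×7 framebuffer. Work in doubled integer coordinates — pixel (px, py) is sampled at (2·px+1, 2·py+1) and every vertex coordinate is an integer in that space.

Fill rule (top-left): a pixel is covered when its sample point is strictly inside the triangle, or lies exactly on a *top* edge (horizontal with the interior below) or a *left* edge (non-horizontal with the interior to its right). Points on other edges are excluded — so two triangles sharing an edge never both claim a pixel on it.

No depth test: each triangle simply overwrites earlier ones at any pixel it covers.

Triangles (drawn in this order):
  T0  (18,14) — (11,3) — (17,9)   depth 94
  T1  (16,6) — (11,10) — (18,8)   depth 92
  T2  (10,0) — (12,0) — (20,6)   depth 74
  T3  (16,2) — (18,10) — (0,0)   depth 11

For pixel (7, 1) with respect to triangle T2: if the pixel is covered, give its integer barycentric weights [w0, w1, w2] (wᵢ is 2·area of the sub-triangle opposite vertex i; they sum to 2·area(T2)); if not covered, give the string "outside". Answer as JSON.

T0:
  2·area = 24
  edge (18, 14)→(11, 3): d=(-7,-11) top-left  bias=+0
  edge (11, 3)→(17, 9): d=(6,6) right/bottom  bias=-1
  edge (17, 9)→(18, 14): d=(1,5) right/bottom  bias=-1
    (4,0)@(9, 1): e=[-8,0,32] → ·  [on edge]
    (5,1)@(11, 3): e=[0,0,24] → ·  [on edge]
    (6,2)@(13, 5): e=[8,0,16] → ·  [on edge]
    (7,3)@(15, 7): e=[16,0,8] → ·  [on edge]
    (7,4)@(15, 9): e=[2,12,10] → #
    (8,4)@(17, 9): e=[24,0,0] → ·  [on edge]
    (7,5)@(15, 11): e=[-12,24,12] → ·
    (8,5)@(17, 11): e=[10,12,2] → #
    (9,5)@(19, 11): e=[32,0,-8] → ·  [on edge]
    (8,6)@(17, 13): e=[-4,24,4] → ·
  covered (2 px):
    · · · · · · · · · ·
    · · · · · · · · · ·
    · · · · · · · · · ·
    · · · · · · · · · ·
    · · · · · · · # · ·
    · · · · · · · · # ·
    · · · · · · · · · ·
T1:
  2·area = 18  (B↔C swapped to make it positive)
  edge (16, 6)→(18, 8): d=(2,2) right/bottom  bias=-1
  edge (18, 8)→(11, 10): d=(-7,2) right/bottom  bias=-1
  edge (11, 10)→(16, 6): d=(5,-4) top-left  bias=+0
    (5,0)@(11, 1): e=[0,63,-45] → ·  [on edge]
    (6,1)@(13, 3): e=[0,45,-27] → ·  [on edge]
    (7,2)@(15, 5): e=[0,27,-9] → ·  [on edge]
    (7,3)@(15, 7): e=[4,13,1] → #
    (8,3)@(17, 7): e=[0,9,9] → ·  [on edge]
    (6,4)@(13, 9): e=[12,3,3] → #
    (7,4)@(15, 9): e=[8,-1,11] → ·
    (9,4)@(19, 9): e=[0,-9,27] → ·  [on edge]
    (6,5)@(13, 11): e=[16,-11,13] → ·
  covered (2 px):
    · · · · · · · · · ·
    · · · · · · · · · ·
    · · · · · · · · · ·
    · · · · · · · # · ·
    · · · · · · # · · ·
    · · · · · · · · · ·
    · · · · · · · · · ·
T2:
  2·area = 12
  edge (10, 0)→(12, 0): d=(2,0) top-left  bias=+0
  edge (12, 0)→(20, 6): d=(8,6) right/bottom  bias=-1
  edge (20, 6)→(10, 0): d=(-10,-6) top-left  bias=+0
    (6,0)@(13, 1): e=[2,2,8] → #
    (7,0)@(15, 1): e=[2,-10,20] → ·
    (6,1)@(13, 3): e=[6,18,-12] → ·
    (7,1)@(15, 3): e=[6,6,0] → #  [on edge]
    (8,1)@(17, 3): e=[6,-6,12] → ·
    (7,2)@(15, 5): e=[10,22,-20] → ·
  covered (2 px):
    · · · · · · # · · ·
    · · · · · · · # · ·
    · · · · · · · · · ·
    · · · · · · · · · ·
    · · · · · · · · · ·
    · · · · · · · · · ·
    · · · · · · · · · ·
T3:
  2·area = 124
  edge (16, 2)→(18, 10): d=(2,8) right/bottom  bias=-1
  edge (18, 10)→(0, 0): d=(-18,-10) top-left  bias=+0
  edge (0, 0)→(16, 2): d=(16,2) right/bottom  bias=-1
    (1,0)@(3, 1): e=[102,12,10] → #
    (2,0)@(5, 1): e=[86,32,6] → #
    (3,0)@(7, 1): e=[70,52,2] → #
    (4,0)@(9, 1): e=[54,72,-2] → ·
    (1,1)@(3, 3): e=[106,-24,42] → ·
    (2,1)@(5, 3): e=[90,-4,38] → ·
    (3,1)@(7, 3): e=[74,16,34] → #
    (4,1)@(9, 3): e=[58,36,30] → #
    (5,1)@(11, 3): e=[42,56,26] → #
    (6,1)@(13, 3): e=[26,76,22] → #
    (7,1)@(15, 3): e=[10,96,18] → #
    (8,1)@(17, 3): e=[-6,116,14] → ·
    (4,2)@(9, 5): e=[62,0,62] → #  [on edge]
  covered (16 px):
    · # # # · · · · · ·
    · · · # # # # # · ·
    · · · · # # # # · ·
    · · · · · · # # # ·
    · · · · · · · · # ·
    · · · · · · · · · ·
    · · · · · · · · · ·

Final: [6,0,6]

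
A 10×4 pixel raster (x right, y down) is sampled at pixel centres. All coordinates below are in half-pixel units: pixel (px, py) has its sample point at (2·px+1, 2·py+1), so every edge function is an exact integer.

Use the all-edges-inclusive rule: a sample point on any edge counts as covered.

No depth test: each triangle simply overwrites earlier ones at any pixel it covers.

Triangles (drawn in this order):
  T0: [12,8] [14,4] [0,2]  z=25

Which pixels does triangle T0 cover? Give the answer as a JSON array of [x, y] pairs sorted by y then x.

T0:
  2·area = 60  (B↔C swapped to make it positive)
  edge (12, 8)→(0, 2): d=(-12,-6) inclusive
  edge (0, 2)→(14, 4): d=(14,2) inclusive
  edge (14, 4)→(12, 8): d=(-2,4) inclusive
    (1,1)@(3, 3): e=[6,8,46] → X
    (2,1)@(5, 3): e=[18,4,38] → X
    (3,1)@(7, 3): e=[30,0,30] → X  [on edge]
    (4,1)@(9, 3): e=[42,-4,22] → .
    (1,2)@(3, 5): e=[-18,36,42] → .
    (2,2)@(5, 5): e=[-6,32,34] → .
    (3,2)@(7, 5): e=[6,28,26] → X
    (4,2)@(9, 5): e=[18,24,18] → X
    (5,2)@(11, 5): e=[30,20,10] → X
    (6,2)@(13, 5): e=[42,16,2] → X
    (7,2)@(15, 5): e=[54,12,-6] → .
    (3,3)@(7, 7): e=[-18,56,22] → .
  covered (8 px):
    . . . . . . . . . .
    . X X X . . . . . .
    . . . X X X X . . .
    . . . . . X . . . .

Result: [[1,1],[2,1],[3,1],[3,2],[4,2],[5,2],[6,2],[5,3]]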